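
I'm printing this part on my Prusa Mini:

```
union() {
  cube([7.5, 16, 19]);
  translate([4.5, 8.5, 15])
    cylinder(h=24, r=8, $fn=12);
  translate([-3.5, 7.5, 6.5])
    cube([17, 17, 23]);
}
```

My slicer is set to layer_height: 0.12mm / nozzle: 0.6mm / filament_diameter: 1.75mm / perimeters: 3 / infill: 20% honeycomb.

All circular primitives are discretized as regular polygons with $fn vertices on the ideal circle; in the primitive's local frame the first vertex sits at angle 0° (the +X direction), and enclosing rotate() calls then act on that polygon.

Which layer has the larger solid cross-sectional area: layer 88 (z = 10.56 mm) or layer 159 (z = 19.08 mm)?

layer 159 (z = 19.08 mm)

Layer 88 (z = 10.56): the cube is present — its section is the full 7.5×16 rectangle (area 120.00 mm²); the cylinder at (4.5, 8.5) is absent (z outside [15, 39]); the 17×17 cube at (-3.5, 7.5) contributes its full rectangle (area 289.00 mm²); Combining (union): the regions partially overlap — summed areas 409.00 mm² minus the doubly-counted overlap 63.75 mm² gives 345.25 mm² — area = 345.25 mm². So its area = 345.25 mm². Layer 159 (z = 19.08): the cube is absent (z outside [0, 19]); the cylinder at (4.5, 8.5): section is a regular 12-gon, circumradius r=8 (area = (12/2)·8.000²·sin(360°/12) = 192.00 mm²); the 17×17 cube at (-3.5, 7.5) contributes its full rectangle (area 289.00 mm²); Taking the union: the regions partially overlap — summed areas 481.00 mm² minus the doubly-counted overlap 111.73 mm² gives 369.27 mm² — area = 369.27 mm². So its area = 369.27 mm². Layer 159 is larger (369.27 vs 345.25 mm²).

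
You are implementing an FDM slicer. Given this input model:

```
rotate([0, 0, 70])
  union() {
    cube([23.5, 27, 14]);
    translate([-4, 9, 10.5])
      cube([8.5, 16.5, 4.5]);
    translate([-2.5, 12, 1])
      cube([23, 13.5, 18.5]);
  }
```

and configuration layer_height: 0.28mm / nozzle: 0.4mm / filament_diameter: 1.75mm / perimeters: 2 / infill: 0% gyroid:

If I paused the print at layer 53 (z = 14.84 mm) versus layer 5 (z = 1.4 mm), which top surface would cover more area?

layer 5 (z = 1.4 mm)

Layer 53 (z = 14.84): the cube is absent (z outside [0, 14]); the cube at (-4, 9) (footprint 8.5×16.5) is included at this height (area 140.25 mm²); the 23×13.5 cube at (-2.5, 12) contributes its full rectangle (area 310.50 mm²); Merging all regions: the regions partially overlap — summed areas 450.75 mm² minus the doubly-counted overlap 94.50 mm² gives 356.25 mm² — area = 356.25 mm²; (whole slice rotated 70° about Z — lengths, areas and connectivity unchanged). So its area = 356.25 mm². Layer 5 (z = 1.4): the cube is present — its section is the full 23.5×27 rectangle (area 634.50 mm²); the cube at (-4, 9) is not intersected at this z (z outside [10.5, 15]); the cube at (-2.5, 12) (footprint 23×13.5) is included at this height (area 310.50 mm²); Taking the union: the regions partially overlap — summed areas 945.00 mm² minus the doubly-counted overlap 276.75 mm² gives 668.25 mm² — area = 668.25 mm²; (rotated 70° about Z; rotation is an isometry so areas/perimeters/island counts are preserved). So its area = 668.25 mm². Layer 5 is larger (668.25 vs 356.25 mm²).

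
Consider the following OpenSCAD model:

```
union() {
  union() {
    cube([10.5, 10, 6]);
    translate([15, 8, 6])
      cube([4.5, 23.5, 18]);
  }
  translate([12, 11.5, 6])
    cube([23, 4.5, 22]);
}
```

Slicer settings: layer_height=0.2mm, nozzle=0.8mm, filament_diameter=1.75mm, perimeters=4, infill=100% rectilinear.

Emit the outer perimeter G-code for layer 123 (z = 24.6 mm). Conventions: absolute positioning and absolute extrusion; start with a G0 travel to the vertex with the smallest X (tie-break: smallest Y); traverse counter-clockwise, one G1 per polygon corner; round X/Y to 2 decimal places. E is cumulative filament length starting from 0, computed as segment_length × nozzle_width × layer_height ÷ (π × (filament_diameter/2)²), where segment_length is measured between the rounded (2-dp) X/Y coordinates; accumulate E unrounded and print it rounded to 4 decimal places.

At z = 24.6 mm: the cube does not reach this height (z outside [0, 6]); the cube at (15, 8) does not reach this height (z outside [6, 24]); Taking the union: nothing is present at this height; the cube at (12, 11.5) (footprint 23×4.5) is included at this height; Combining (union): only the 23×4.5 cube at (12, 11.5) is present, so the union is just that shape — 1 connected region. The outline is a single polygon with 4 vertices. Extrusion per mm of travel: 0.8 × 0.2 / (π × 0.875²) = 0.066520. Accumulating E over each segment gives final E = 3.6586.

G0 X12.00 Y11.50 Z24.60
G1 X35.00 Y11.50 E1.5300
G1 X35.00 Y16.00 E1.8293
G1 X12.00 Y16.00 E3.3593
G1 X12.00 Y11.50 E3.6586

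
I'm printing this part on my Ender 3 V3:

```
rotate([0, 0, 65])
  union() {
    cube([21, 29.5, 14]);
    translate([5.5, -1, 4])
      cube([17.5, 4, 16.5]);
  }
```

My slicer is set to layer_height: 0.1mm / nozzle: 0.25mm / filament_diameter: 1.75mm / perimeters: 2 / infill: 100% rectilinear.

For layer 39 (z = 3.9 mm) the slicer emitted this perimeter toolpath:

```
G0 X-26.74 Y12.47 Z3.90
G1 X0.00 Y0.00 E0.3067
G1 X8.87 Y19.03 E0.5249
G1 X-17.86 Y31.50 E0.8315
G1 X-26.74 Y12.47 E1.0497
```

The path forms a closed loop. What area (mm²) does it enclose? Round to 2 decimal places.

619.44 mm²

Apply the shoelace formula to the sequence of (X, Y) vertices; enclosed area = 619.44 mm².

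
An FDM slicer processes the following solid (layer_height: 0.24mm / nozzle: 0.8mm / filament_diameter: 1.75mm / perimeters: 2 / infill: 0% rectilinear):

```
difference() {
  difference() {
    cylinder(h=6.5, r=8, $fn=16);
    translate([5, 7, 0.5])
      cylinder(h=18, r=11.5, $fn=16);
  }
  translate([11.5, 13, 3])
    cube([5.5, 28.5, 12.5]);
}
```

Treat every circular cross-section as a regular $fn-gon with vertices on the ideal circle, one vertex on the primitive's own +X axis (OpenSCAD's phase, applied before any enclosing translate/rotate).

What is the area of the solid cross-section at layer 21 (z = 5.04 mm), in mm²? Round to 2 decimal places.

70.22 mm²

At z = 5.04 mm: the r=8 cylinder gives a regular 16-gon of circumradius 8 (constant along its height) (area = (16/2)·8.000²·sin(360°/16) = 195.93 mm²); the r=11.5 cylinder at (5, 7) gives a regular 16-gon of circumradius 11.5 (constant along its height) (area = (16/2)·11.500²·sin(360°/16) = 404.88 mm²); Subtracting the remaining from the first: starting from the r=8 cylinder (195.93 mm²), the r=11.5 cylinder at (5, 7) partially overlaps it — only the 125.72 mm² overlap (of its 404.88 mm²) is removed, clipping the outline — area = 70.22 mm²; the cube at (11.5, 13) (footprint 5.5×28.5) is included at this height (area 156.75 mm²); Subtracting the remaining from the first: starting from the result so far (70.22 mm²), the 5.5×28.5 cube at (11.5, 13) misses the remaining region (no effect) — area = 70.22 mm². Overall, the cross-section is a single solid region. Net area = 70.22 mm².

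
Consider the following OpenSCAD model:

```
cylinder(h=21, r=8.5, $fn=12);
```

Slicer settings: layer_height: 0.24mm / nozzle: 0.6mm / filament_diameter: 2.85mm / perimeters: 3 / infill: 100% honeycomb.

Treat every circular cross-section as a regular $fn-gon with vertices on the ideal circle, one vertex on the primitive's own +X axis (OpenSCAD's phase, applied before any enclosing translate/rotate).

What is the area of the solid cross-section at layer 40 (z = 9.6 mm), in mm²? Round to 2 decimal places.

216.75 mm²

At z = 9.6 mm: the cylinder: section is a regular 12-gon, circumradius r=8.5 (area = (12/2)·8.500²·sin(360°/12) = 216.75 mm²). Overall, the cross-section is a single solid region. Net area = 216.75 mm².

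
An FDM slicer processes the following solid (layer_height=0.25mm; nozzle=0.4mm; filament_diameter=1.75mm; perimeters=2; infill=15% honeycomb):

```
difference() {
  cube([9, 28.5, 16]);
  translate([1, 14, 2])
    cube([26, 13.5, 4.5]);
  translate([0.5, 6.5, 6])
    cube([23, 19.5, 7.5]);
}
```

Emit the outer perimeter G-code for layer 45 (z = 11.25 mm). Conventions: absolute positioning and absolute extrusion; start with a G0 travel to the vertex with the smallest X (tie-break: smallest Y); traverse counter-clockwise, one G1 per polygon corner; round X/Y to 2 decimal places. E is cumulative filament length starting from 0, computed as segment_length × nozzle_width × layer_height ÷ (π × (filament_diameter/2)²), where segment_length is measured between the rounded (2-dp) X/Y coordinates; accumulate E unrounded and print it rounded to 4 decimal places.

At z = 11.25 mm: the cube (footprint 9×28.5) is included at this height; the cube at (1, 14) does not reach this height (z outside [2, 6.5]); the cube at (0.5, 6.5) is present — its section is the full 23×19.5 rectangle; Taking the first minus the rest: starting from the 9×28.5 cube, the 23×19.5 cube at (0.5, 6.5) partially overlaps it — only the 165.75 mm² overlap (of its 448.50 mm²) is removed, clipping the outline — 1 connected region. The outline is a single polygon with 8 vertices. Extrusion per mm of travel: 0.4 × 0.25 / (π × 0.875²) = 0.041575. Accumulating E over each segment gives final E = 3.8249.

G0 X0.00 Y0.00 Z11.25
G1 X9.00 Y0.00 E0.3742
G1 X9.00 Y6.50 E0.6444
G1 X0.50 Y6.50 E0.9978
G1 X0.50 Y26.00 E1.8085
G1 X9.00 Y26.00 E2.1619
G1 X9.00 Y28.50 E2.2658
G1 X0.00 Y28.50 E2.6400
G1 X0.00 Y0.00 E3.8249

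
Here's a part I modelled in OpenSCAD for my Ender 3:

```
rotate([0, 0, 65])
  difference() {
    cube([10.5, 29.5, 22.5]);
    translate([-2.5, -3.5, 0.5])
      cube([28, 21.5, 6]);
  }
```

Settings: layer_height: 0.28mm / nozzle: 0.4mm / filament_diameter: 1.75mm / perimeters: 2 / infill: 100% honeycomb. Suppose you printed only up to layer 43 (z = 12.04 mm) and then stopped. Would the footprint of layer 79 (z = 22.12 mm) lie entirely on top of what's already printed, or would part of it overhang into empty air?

Compare the two slices. At z = 12.04: the cube is present — its section is the full 10.5×29.5 rectangle (area 309.75 mm²); the cube at (-2.5, -3.5) is not intersected at this z (z outside [0.5, 6.5]); After the difference (first − rest): none of the subtracted shapes is present at this height, so the 10.5×29.5 cube is unchanged — area = 309.75 mm²; (whole slice rotated 65° about Z — lengths, areas and connectivity unchanged). At z = 22.12: the 10.5×29.5 cube contributes its full rectangle (area 309.75 mm²); the cube at (-2.5, -3.5) is not intersected at this z (z outside [0.5, 6.5]); Taking the first minus the rest: none of the subtracted shapes is present at this height, so the 10.5×29.5 cube is unchanged — area = 309.75 mm²; (rotated 65° about Z; rotation is an isometry so areas/perimeters/island counts are preserved). Checking containment: the cross-section at z = 22.12 is a subset of the cross-section at z = 12.04.

entirely on top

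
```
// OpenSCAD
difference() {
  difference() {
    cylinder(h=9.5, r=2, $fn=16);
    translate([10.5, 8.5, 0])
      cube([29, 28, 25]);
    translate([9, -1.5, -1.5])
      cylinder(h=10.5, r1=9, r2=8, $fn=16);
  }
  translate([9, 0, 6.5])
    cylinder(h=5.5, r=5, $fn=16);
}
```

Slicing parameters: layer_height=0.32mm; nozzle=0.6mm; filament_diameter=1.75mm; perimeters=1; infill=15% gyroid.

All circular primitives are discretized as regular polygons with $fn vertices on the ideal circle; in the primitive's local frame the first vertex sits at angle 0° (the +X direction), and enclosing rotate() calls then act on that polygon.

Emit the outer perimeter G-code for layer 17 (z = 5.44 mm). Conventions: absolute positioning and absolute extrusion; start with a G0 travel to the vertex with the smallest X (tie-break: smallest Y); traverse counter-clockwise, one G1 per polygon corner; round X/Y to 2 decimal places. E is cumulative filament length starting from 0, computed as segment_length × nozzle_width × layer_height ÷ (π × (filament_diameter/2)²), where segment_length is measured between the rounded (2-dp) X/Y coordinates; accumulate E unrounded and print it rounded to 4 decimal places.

G0 X-2.00 Y0.00 Z5.44
G1 X-1.85 Y-0.77 E0.0626
G1 X-1.41 Y-1.41 E0.1246
G1 X-0.77 Y-1.85 E0.1866
G1 X0.00 Y-2.00 E0.2492
G1 X0.73 Y-1.85 E0.3087
G1 X0.66 Y-1.50 E0.3372
G1 X1.26 Y1.52 E0.5830
G1 X0.77 Y1.85 E0.6302
G1 X0.00 Y2.00 E0.6928
G1 X-0.77 Y1.85 E0.7554
G1 X-1.41 Y1.41 E0.8174
G1 X-1.85 Y0.77 E0.8794
G1 X-2.00 Y0.00 E0.9420

At z = 5.44 mm: the r=2 cylinder contributes a regular 16-gon of circumradius 2; the cube at (10.5, 8.5) (footprint 29×28) is included at this height; the cone at (9, -1.5): at t=0.661 of its height the radius interpolates to r₁+(r₂−r₁)t = 8.339, giving a regular 16-gon of that circumradius; After the difference (first − rest): starting from the r=2 cylinder, the 29×28 cube at (10.5, 8.5) misses the remaining region (no effect); the cone at (9, -1.5) partially overlaps it — only the 2.53 mm² overlap (of its 212.89 mm²) is removed, clipping the outline — 1 connected region; the cylinder at (9, 0) is absent (z outside [6.5, 12]); Subtracting the remaining from the first: none of the subtracted shapes is present at this height, so the result so far is unchanged — 1 connected region. The outline is a single polygon with 13 vertices. Extrusion per mm of travel: 0.6 × 0.32 / (π × 0.875²) = 0.079824. Accumulating E over each segment gives final E = 0.9420.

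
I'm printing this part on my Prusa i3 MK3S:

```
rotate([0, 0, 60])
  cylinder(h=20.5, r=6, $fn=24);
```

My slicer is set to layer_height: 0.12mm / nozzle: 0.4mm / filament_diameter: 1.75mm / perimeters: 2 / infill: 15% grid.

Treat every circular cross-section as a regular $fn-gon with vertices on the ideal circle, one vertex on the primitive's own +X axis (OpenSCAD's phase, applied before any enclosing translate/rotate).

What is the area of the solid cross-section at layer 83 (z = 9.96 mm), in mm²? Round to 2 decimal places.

At z = 9.96 mm: the cylinder: section is a regular 24-gon, circumradius r=6 (area = (24/2)·6.000²·sin(360°/24) = 111.81 mm²); (rotated 60° about Z; rotation is an isometry so areas/perimeters/island counts are preserved). Overall, the cross-section is a single solid region. Net area = 111.81 mm².

111.81 mm²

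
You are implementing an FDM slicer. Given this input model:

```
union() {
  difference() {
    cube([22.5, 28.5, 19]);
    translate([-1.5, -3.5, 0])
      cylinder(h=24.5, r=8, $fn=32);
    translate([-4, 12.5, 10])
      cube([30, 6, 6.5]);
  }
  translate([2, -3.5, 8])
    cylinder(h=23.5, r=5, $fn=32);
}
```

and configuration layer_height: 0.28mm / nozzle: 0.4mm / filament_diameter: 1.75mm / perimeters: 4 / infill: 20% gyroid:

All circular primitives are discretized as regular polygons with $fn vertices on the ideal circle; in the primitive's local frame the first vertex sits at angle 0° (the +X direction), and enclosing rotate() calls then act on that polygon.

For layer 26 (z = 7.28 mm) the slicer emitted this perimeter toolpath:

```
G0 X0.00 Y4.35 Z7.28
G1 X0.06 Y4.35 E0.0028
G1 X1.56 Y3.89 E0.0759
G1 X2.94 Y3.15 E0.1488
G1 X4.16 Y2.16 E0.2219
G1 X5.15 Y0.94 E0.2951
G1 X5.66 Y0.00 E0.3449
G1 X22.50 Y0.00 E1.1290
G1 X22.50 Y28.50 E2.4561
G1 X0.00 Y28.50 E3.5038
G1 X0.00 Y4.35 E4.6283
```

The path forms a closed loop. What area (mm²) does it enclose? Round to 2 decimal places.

Apply the shoelace formula to the sequence of (X, Y) vertices; enclosed area = 624.94 mm².

624.94 mm²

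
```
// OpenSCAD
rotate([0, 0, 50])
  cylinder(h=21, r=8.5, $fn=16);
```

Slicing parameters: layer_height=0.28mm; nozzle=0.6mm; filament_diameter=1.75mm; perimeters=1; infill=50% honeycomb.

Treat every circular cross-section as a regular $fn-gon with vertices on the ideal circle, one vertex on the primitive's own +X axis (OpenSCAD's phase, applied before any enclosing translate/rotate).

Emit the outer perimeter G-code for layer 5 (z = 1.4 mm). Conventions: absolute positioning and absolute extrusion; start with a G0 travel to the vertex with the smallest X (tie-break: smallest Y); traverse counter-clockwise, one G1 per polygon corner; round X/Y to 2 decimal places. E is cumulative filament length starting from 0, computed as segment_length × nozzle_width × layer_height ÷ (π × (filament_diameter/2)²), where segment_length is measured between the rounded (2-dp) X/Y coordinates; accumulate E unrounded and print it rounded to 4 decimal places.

G0 X-8.47 Y-0.74 Z1.40
G1 X-7.54 Y-3.92 E0.2314
G1 X-5.46 Y-6.51 E0.4634
G1 X-2.56 Y-8.11 E0.6948
G1 X0.74 Y-8.47 E0.9266
G1 X3.92 Y-7.54 E1.1580
G1 X6.51 Y-5.46 E1.3901
G1 X8.11 Y-2.56 E1.6214
G1 X8.47 Y0.74 E1.8533
G1 X7.54 Y3.92 E2.0847
G1 X5.46 Y6.51 E2.3167
G1 X2.56 Y8.11 E2.5480
G1 X-0.74 Y8.47 E2.7799
G1 X-3.92 Y7.54 E3.0113
G1 X-6.51 Y5.46 E3.2433
G1 X-8.11 Y2.56 E3.4747
G1 X-8.47 Y-0.74 E3.7065

At z = 1.4 mm: the r=8.5 cylinder contributes a regular 16-gon of circumradius 8.5; (whole slice rotated 50° about Z — lengths, areas and connectivity unchanged). The outline is a single polygon with 16 vertices. Extrusion per mm of travel: 0.6 × 0.28 / (π × 0.875²) = 0.069846. Accumulating E over each segment gives final E = 3.7065.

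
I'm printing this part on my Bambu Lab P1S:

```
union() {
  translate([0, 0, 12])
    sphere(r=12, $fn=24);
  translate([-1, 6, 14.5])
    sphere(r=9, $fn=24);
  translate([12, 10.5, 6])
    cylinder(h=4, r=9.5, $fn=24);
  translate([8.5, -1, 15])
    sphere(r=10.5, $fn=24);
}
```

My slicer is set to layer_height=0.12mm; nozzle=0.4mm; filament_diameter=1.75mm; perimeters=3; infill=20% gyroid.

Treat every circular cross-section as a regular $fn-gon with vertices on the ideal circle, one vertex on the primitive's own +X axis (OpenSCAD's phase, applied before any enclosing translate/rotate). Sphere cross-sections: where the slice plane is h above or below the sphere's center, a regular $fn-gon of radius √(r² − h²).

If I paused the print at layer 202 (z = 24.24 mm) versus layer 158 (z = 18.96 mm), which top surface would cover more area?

Layer 202 (z = 24.24): the sphere is not intersected at this z (|z−center|=12.240 > r=12); the sphere at (-1, 6) does not reach this height (|z−center|=9.740 > r=9); the cylinder at (12, 10.5) is absent (z outside [6, 10]); the r=10.5 sphere at (8.5, -1) slices to a regular 24-gon of circumradius 4.987 (√(r²−h²) with h=9.24 from center) (area = (24/2)·4.987²·sin(360°/24) = 77.25 mm²); Combining (union): only the r=10.5 sphere at (8.5, -1) is present, so the union is just that shape — area = 77.25 mm². So its area = 77.25 mm². Layer 158 (z = 18.96): the r=12 sphere contributes a regular 24-gon of circumradius √(12²−6.96²) = 9.775 (area = (24/2)·9.775²·sin(360°/24) = 296.79 mm²); the sphere at (-1, 6): section is a regular 24-gon, circumradius = √(r²−h²) = √(9²−4.46²) = 7.817 (area = (24/2)·7.817²·sin(360°/24) = 189.79 mm²); the cylinder at (12, 10.5) does not reach this height (z outside [6, 10]); the r=10.5 sphere at (8.5, -1) slices to a regular 24-gon of circumradius 9.725 (√(r²−h²) with h=3.96 from center) (area = (24/2)·9.725²·sin(360°/24) = 293.71 mm²); Combining (union): the regions partially overlap — summed areas 780.29 mm² minus the doubly-counted overlap 268.92 mm² gives 511.38 mm² — area = 511.38 mm². So its area = 511.38 mm². Layer 158 is larger (511.38 vs 77.25 mm²).

layer 158 (z = 18.96 mm)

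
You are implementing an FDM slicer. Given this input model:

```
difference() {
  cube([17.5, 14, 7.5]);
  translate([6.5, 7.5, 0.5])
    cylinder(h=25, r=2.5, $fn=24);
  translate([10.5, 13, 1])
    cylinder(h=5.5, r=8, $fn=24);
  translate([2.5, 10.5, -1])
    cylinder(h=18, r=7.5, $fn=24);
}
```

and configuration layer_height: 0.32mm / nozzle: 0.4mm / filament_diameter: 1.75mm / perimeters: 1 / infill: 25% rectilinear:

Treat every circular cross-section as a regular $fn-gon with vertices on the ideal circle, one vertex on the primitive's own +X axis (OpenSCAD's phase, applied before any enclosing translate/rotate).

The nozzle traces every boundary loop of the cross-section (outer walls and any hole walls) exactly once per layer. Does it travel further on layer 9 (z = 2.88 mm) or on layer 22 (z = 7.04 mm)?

Layer 9 (z = 2.88): the cube is present — its section is the full 17.5×14 rectangle (perimeter 63.00 mm); the r=2.5 cylinder at (6.5, 7.5) gives a regular 24-gon of circumradius 2.5 (constant along its height) (perimeter = 2·24·2.500·sin(180°/24) = 15.66 mm); the r=8 cylinder at (10.5, 13) gives a regular 24-gon of circumradius 8 (constant along its height) (perimeter = 2·24·8.000·sin(180°/24) = 50.12 mm); the r=7.5 cylinder at (2.5, 10.5) contributes a regular 24-gon of circumradius 7.5 (perimeter = 2·24·7.500·sin(180°/24) = 46.99 mm); After the difference (first − rest): starting from the 17.5×14 cube, the r=2.5 cylinder at (6.5, 7.5) lies wholly inside it (removes its full 19.41 mm² and its 15.66 mm outline becomes a hole wall); the r=8 cylinder at (10.5, 13) partially overlaps it — only the 97.18 mm² overlap (of its 198.77 mm²) is removed, clipping the outline; the r=7.5 cylinder at (2.5, 10.5) partially overlaps it — only the 42.95 mm² overlap (of its 174.70 mm²) is removed, clipping the outline — boundary = 50.01 mm. So its perimeter = 50.01 mm. Layer 22 (z = 7.04): the cube is present — its section is the full 17.5×14 rectangle (perimeter 63.00 mm); the cylinder at (6.5, 7.5): section is a regular 24-gon, circumradius r=2.5 (perimeter = 2·24·2.500·sin(180°/24) = 15.66 mm); the cylinder at (10.5, 13) is absent (z outside [1, 6.5]); the r=7.5 cylinder at (2.5, 10.5) gives a regular 24-gon of circumradius 7.5 (constant along its height) (perimeter = 2·24·7.500·sin(180°/24) = 46.99 mm); After the difference (first − rest): starting from the 17.5×14 cube, the r=2.5 cylinder at (6.5, 7.5) lies wholly inside it (removes its full 19.41 mm² and its 15.66 mm outline becomes a hole wall); the r=7.5 cylinder at (2.5, 10.5) partially overlaps it — only the 76.44 mm² overlap (of its 174.70 mm²) is removed, clipping the outline — boundary = 61.35 mm. So its perimeter = 61.35 mm. Layer 22 is larger (61.35 vs 50.01 mm).

layer 22 (z = 7.04 mm)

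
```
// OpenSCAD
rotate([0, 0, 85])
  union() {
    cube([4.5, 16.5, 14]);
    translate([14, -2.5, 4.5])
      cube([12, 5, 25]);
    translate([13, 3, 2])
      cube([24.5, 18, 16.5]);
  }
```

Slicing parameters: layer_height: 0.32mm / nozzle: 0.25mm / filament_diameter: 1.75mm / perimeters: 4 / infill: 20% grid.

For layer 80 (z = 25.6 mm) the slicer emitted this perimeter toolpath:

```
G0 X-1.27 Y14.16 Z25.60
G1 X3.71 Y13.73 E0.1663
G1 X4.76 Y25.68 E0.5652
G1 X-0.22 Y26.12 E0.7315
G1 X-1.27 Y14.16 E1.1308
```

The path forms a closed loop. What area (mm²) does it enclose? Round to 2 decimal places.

59.99 mm²

Apply the shoelace formula to the sequence of (X, Y) vertices; enclosed area = 59.99 mm².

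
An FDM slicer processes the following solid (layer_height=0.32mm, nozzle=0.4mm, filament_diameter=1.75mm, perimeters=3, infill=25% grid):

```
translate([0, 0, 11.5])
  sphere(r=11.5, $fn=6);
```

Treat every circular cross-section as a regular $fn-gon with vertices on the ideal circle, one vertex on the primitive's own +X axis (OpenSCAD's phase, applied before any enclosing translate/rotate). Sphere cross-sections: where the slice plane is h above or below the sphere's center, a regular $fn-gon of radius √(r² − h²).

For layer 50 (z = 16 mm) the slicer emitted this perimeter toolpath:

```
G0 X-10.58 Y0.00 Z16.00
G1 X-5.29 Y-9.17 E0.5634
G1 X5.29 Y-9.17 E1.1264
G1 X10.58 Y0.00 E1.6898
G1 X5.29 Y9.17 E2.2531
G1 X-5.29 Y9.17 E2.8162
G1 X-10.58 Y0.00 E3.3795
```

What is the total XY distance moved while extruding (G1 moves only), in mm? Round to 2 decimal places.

63.51 mm

Sum the Euclidean lengths of each G1 segment: total = 63.51 mm.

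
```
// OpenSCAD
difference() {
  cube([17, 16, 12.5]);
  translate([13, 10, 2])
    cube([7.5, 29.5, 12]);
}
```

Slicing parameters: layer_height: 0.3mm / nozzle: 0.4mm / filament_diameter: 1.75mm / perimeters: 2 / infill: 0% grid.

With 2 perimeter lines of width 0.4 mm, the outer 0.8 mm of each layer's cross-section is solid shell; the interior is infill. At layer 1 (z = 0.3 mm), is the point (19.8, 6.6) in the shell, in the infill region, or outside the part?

outside

At z = 0.3 mm: the cube (footprint 17×16) is included at this height; the cube at (13, 10) does not reach this height (z outside [2, 14]); Taking the first minus the rest: none of the subtracted shapes is present at this height, so the 17×16 cube is unchanged — 1 connected region. Overall, the cross-section is a single solid region. The nearest boundary edge runs (17.00, 0.00)→(17.00, 16.00); distance from the point to it = 2.80 mm. The point is not inside any of the regions above, so it lies outside the cross-section (2.80 mm from the nearest boundary).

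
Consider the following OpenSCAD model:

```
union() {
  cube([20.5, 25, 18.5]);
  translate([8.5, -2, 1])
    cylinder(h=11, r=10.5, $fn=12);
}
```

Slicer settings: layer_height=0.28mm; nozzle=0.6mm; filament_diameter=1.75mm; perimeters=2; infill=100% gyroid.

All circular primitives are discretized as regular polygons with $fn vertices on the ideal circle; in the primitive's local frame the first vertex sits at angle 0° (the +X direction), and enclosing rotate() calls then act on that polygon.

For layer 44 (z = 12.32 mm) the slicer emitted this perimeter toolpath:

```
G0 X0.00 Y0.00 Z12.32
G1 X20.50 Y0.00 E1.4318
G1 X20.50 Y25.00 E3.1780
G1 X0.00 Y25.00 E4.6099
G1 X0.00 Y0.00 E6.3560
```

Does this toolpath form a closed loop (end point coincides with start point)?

Start point (G0): (0.00, 0.00). End point (last G1): the path returns to the start — closed.

yes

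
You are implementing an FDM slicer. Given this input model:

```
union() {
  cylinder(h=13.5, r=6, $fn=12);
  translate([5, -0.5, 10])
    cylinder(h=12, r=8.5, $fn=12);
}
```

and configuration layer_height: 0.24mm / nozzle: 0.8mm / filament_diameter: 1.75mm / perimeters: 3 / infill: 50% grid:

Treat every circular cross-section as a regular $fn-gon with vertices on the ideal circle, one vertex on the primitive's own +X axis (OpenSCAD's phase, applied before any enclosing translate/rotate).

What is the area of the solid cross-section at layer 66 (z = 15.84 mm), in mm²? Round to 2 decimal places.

At z = 15.84 mm: the cylinder is not intersected at this z (z outside [0, 13.5]); the r=8.5 cylinder at (5, -0.5) gives a regular 12-gon of circumradius 8.5 (constant along its height) (area = (12/2)·8.500²·sin(360°/12) = 216.75 mm²); Combining (union): only the r=8.5 cylinder at (5, -0.5) is present, so the union is just that shape — area = 216.75 mm². Overall, the cross-section is a single solid region. Net area = 216.75 mm².

216.75 mm²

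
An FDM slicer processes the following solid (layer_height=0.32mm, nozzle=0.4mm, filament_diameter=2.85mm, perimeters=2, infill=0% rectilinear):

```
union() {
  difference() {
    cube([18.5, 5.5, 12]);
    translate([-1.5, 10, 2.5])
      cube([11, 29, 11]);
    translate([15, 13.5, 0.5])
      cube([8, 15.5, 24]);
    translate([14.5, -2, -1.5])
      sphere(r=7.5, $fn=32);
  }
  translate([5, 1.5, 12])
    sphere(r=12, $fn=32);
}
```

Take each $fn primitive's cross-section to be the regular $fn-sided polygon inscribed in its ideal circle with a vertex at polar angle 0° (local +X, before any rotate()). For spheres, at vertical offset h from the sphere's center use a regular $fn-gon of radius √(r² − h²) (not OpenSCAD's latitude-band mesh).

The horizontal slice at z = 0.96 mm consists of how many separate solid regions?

At z = 0.96 mm: the cube is present — its section is the full 18.5×5.5 rectangle; the cube at (-1.5, 10) does not reach this height (z outside [2.5, 13.5]); the 8×15.5 cube at (15, 13.5) contributes its full rectangle; the r=7.5 sphere at (14.5, -2) contributes a regular 32-gon of circumradius √(7.5²−2.46²) = 7.085; Subtracting the remaining from the first: starting from the 18.5×5.5 cube, the 8×15.5 cube at (15, 13.5) misses the remaining region (no effect); the r=7.5 sphere at (14.5, -2) partially overlaps it — only the 43.90 mm² overlap (of its 156.69 mm²) is removed, clipping the outline — 1 connected region; the r=12 sphere at (5, 1.5) slices to a regular 32-gon of circumradius 4.703 (√(r²−h²) with h=11.04 from center); Combining (union): the regions partially overlap (shared area 42.59 mm²), so overlapping operands fuse into one piece — 1 connected region. The result has 1 disconnected region.

1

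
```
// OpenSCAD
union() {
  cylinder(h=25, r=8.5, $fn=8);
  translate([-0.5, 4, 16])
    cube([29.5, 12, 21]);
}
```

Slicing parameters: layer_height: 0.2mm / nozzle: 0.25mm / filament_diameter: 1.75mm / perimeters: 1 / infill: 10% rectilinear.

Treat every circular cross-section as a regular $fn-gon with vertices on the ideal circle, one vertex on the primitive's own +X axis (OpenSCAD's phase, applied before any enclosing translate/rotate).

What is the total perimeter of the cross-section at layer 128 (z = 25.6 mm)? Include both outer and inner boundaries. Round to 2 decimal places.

83.00 mm

At z = 25.6 mm: the cylinder is not intersected at this z (z outside [0, 25]); the 29.5×12 cube at (-0.5, 4) contributes its full rectangle (perimeter 83.00 mm); Merging all regions: only the 29.5×12 cube at (-0.5, 4) is present, so the union is just that shape — boundary = 83.00 mm. Overall, the cross-section is a single solid region. Total boundary length (outer) = 83.00 mm.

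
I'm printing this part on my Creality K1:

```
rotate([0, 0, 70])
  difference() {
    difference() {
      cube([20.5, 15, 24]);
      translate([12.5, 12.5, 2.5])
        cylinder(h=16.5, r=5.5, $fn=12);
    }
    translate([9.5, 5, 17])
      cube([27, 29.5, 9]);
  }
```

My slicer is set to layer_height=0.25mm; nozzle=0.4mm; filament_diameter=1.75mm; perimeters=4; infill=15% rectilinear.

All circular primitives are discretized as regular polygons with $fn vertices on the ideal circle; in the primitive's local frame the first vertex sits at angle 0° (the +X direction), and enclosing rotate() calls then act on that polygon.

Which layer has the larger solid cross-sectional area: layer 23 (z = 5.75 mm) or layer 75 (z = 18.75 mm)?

Layer 23 (z = 5.75): the 20.5×15 cube contributes its full rectangle (area 307.50 mm²); the r=5.5 cylinder at (12.5, 12.5) contributes a regular 12-gon of circumradius 5.5 (area = (12/2)·5.500²·sin(360°/12) = 90.75 mm²); Subtracting the remaining from the first: starting from the 20.5×15 cube (307.50 mm²), the r=5.5 cylinder at (12.5, 12.5) partially overlaps it — only the 71.20 mm² overlap (of its 90.75 mm²) is removed, clipping the outline — area = 236.30 mm²; the cube at (9.5, 5) does not reach this height (z outside [17, 26]); Subtracting the remaining from the first: none of the subtracted shapes is present at this height, so the result so far is unchanged — area = 236.30 mm²; (rotated 70° about Z; rotation is an isometry so areas/perimeters/island counts are preserved). So its area = 236.30 mm². Layer 75 (z = 18.75): the 20.5×15 cube contributes its full rectangle (area 307.50 mm²); the cylinder at (12.5, 12.5): section is a regular 12-gon, circumradius r=5.5 (area = (12/2)·5.500²·sin(360°/12) = 90.75 mm²); Subtracting the remaining from the first: starting from the 20.5×15 cube (307.50 mm²), the r=5.5 cylinder at (12.5, 12.5) partially overlaps it — only the 71.20 mm² overlap (of its 90.75 mm²) is removed, clipping the outline — area = 236.30 mm²; the cube at (9.5, 5) is present — its section is the full 27×29.5 rectangle (area 796.50 mm²); After the difference (first − rest): starting from that combined region (236.30 mm²), the 27×29.5 cube at (9.5, 5) partially overlaps it — only the 51.63 mm² overlap (of its 796.50 mm²) is removed, clipping the outline — area = 184.67 mm²; (whole slice rotated 70° about Z — lengths, areas and connectivity unchanged). So its area = 184.67 mm². Layer 23 is larger (236.30 vs 184.67 mm²).

layer 23 (z = 5.75 mm)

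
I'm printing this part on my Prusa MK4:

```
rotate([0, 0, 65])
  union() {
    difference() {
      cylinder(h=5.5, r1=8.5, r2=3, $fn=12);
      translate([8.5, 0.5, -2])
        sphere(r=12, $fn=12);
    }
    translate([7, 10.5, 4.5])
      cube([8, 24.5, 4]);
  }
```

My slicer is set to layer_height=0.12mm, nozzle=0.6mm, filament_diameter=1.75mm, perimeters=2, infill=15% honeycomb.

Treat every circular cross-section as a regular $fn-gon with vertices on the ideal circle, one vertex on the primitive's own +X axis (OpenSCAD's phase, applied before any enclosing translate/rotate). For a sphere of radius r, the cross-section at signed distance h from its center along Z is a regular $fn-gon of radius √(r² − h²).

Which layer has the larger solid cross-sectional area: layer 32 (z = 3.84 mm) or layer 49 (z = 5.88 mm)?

Layer 32 (z = 3.84): the cone contributes a regular 12-gon of circumradius 4.660 (interpolated between r1=8.5 and r2=3 at t=0.698) (area = (12/2)·4.660²·sin(360°/12) = 65.15 mm²); the sphere at (8.5, 0.5): section is a regular 12-gon, circumradius = √(r²−h²) = √(12²−5.84²) = 10.483 (area = (12/2)·10.483²·sin(360°/12) = 329.68 mm²); After the difference (first − rest): starting from the cone (65.15 mm²), the r=12 sphere at (8.5, 0.5) partially overlaps it — only the 45.01 mm² overlap (of its 329.68 mm²) is removed, clipping the outline — area = 20.14 mm²; the cube at (7, 10.5) is absent (z outside [4.5, 8.5]); Combining (union): only that combined region is present, so the union is just that shape — area = 20.14 mm²; (whole slice rotated 65° about Z — lengths, areas and connectivity unchanged). So its area = 20.14 mm². Layer 49 (z = 5.88): the cone is not intersected at this z (z outside [0, 5.5]); the sphere at (8.5, 0.5): section is a regular 12-gon, circumradius = √(r²−h²) = √(12²−7.88²) = 9.050 (area = (12/2)·9.050²·sin(360°/12) = 245.72 mm²); Subtracting the remaining from the first: the first operand is absent here, so nothing remains; the 8×24.5 cube at (7, 10.5) contributes its full rectangle (area 196.00 mm²); Combining (union): only the 8×24.5 cube at (7, 10.5) is present, so the union is just that shape — area = 196.00 mm²; (rotated 65° about Z; rotation is an isometry so areas/perimeters/island counts are preserved). So its area = 196.00 mm². Layer 49 is larger (196.00 vs 20.14 mm²).

layer 49 (z = 5.88 mm)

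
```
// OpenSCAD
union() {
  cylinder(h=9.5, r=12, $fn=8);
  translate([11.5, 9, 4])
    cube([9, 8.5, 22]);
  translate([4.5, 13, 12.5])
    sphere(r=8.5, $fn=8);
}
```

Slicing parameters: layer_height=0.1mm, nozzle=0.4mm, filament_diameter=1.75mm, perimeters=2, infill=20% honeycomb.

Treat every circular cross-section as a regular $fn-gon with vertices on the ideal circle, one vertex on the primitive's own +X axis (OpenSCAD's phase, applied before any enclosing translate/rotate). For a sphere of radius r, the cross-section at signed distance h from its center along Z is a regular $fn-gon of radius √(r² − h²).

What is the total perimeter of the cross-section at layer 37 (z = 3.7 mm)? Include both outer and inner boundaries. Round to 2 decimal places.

At z = 3.7 mm: the r=12 cylinder contributes a regular 8-gon of circumradius 12 (perimeter = 2·8·12.000·sin(180°/8) = 73.48 mm); the cube at (11.5, 9) does not reach this height (z outside [4, 26]); the sphere at (4.5, 13) does not reach this height (|z−center|=8.800 > r=8.5); Combining (union): only the r=12 cylinder is present, so the union is just that shape — boundary = 73.48 mm. Overall, the cross-section is a single solid region. Total boundary length (outer) = 73.48 mm.

73.48 mm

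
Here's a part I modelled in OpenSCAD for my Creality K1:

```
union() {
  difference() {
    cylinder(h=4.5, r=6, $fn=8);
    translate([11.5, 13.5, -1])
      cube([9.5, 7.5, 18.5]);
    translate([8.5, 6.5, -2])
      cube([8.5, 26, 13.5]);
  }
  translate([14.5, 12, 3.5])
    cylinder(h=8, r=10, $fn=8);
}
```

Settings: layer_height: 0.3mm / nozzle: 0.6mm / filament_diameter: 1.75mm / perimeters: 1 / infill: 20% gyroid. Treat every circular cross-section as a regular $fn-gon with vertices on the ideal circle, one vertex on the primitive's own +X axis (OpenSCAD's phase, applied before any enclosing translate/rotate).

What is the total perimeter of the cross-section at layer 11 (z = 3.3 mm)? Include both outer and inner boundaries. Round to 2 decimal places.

36.74 mm

At z = 3.3 mm: the r=6 cylinder gives a regular 8-gon of circumradius 6 (constant along its height) (perimeter = 2·8·6.000·sin(180°/8) = 36.74 mm); the cube at (11.5, 13.5) is present — its section is the full 9.5×7.5 rectangle (perimeter 34.00 mm); the cube at (8.5, 6.5) (footprint 8.5×26) is included at this height (perimeter 69.00 mm); Subtracting the remaining from the first: starting from the r=6 cylinder, the 9.5×7.5 cube at (11.5, 13.5) misses the remaining region (no effect); the 8.5×26 cube at (8.5, 6.5) misses the remaining region (no effect) — boundary = 36.74 mm; the cylinder at (14.5, 12) is absent (z outside [3.5, 11.5]); Merging all regions: only the result so far is present, so the union is just that shape — boundary = 36.74 mm. Overall, the cross-section is a single solid region. Total boundary length (outer) = 36.74 mm.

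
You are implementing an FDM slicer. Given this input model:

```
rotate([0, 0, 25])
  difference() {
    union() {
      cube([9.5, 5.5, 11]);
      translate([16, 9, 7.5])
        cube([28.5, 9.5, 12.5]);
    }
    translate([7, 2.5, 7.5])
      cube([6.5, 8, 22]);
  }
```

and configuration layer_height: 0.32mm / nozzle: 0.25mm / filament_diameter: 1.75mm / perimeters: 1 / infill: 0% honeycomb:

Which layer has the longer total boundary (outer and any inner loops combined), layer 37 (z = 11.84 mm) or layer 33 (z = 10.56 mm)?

layer 33 (z = 10.56 mm)

Layer 37 (z = 11.84): the cube does not reach this height (z outside [0, 11]); the cube at (16, 9) (footprint 28.5×9.5) is included at this height (perimeter 76.00 mm); Combining (union): only the 28.5×9.5 cube at (16, 9) is present, so the union is just that shape — boundary = 76.00 mm; the cube at (7, 2.5) is present — its section is the full 6.5×8 rectangle (perimeter 29.00 mm); Taking the first minus the rest: starting from that combined region, the 6.5×8 cube at (7, 2.5) misses the remaining region (no effect) — boundary = 76.00 mm; (rotated 25° about Z; rotation is an isometry so areas/perimeters/island counts are preserved). So its perimeter = 76.00 mm. Layer 33 (z = 10.56): the 9.5×5.5 cube contributes its full rectangle (perimeter 30.00 mm); the 28.5×9.5 cube at (16, 9) contributes its full rectangle (perimeter 76.00 mm); Combining (union): the 2 present regions are separate (no shared area or edge), so areas and boundary lengths simply add and each stays a separate island — boundary = 106.00 mm; the cube at (7, 2.5) is present — its section is the full 6.5×8 rectangle (perimeter 29.00 mm); Taking the first minus the rest: starting from the result so far, the 6.5×8 cube at (7, 2.5) partially overlaps it — only the 7.50 mm² overlap (of its 52.00 mm²) is removed, clipping the outline — boundary = 106.00 mm; (whole slice rotated 25° about Z — lengths, areas and connectivity unchanged). So its perimeter = 106.00 mm. Layer 33 is larger (106.00 vs 76.00 mm).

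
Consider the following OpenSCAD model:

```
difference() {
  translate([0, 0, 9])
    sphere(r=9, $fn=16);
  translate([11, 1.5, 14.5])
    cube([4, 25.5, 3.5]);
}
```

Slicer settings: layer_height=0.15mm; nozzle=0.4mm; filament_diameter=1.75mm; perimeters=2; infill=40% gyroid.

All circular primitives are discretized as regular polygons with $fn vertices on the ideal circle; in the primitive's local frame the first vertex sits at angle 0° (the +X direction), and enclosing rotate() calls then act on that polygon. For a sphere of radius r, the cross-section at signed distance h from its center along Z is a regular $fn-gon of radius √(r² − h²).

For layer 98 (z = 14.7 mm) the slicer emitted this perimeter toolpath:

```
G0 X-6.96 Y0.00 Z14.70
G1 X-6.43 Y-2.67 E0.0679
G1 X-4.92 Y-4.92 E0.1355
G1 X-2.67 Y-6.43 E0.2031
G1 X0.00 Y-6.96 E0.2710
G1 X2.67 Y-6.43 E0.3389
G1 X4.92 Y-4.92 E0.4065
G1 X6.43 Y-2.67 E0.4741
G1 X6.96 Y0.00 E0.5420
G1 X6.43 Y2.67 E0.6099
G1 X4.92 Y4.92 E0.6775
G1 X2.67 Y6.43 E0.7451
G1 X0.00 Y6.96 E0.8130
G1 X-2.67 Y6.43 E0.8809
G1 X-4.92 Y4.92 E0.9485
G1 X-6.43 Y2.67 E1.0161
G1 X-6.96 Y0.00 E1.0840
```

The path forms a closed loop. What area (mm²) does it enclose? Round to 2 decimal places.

148.33 mm²

Apply the shoelace formula to the sequence of (X, Y) vertices; enclosed area = 148.33 mm².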